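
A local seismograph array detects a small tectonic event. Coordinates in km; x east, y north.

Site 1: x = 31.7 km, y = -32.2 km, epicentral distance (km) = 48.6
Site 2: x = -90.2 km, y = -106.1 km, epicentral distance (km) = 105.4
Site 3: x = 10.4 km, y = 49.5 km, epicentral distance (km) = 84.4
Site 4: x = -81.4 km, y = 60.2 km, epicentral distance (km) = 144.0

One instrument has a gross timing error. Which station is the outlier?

Solve using three stations at a time. Using Site 1, Site 2, Site 3 (subtract circle equations pairwise → linear system) gives (x, y) ≈ (-16.9, -30.4).
Distances from that point to each station vs reported:
  Site 1: calculated 48.6 vs reported 48.6 → residual 0.0 km
  Site 2: calculated 105.4 vs reported 105.4 → residual 0.0 km
  Site 3: calculated 84.4 vs reported 84.4 → residual 0.0 km
  Site 4: calculated 111.2 vs reported 144.0 → residual 32.8 km
Site 1, Site 2, Site 3 are mutually consistent (residuals ≈ 0); Site 4 is off by 32.8 km.

Site 4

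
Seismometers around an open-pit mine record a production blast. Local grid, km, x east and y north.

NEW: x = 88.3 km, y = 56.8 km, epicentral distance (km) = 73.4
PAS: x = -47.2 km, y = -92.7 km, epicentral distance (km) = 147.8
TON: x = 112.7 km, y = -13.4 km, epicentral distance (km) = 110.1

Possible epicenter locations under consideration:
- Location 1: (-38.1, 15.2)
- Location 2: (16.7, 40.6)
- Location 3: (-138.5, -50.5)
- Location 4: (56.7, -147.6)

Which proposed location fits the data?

Location 2

For each candidate, compare |candidate − station| to the reported distance:
Location 1: residuals NEW 59.7, PAS 39.5, TON 43.4 → max 59.7 km
Location 2: residuals NEW 0.0, PAS 0.0, TON 0.0 → max 0.0 km
Location 3: residuals NEW 177.5, PAS 47.2, TON 143.8 → max 177.5 km
Location 4: residuals NEW 133.4, PAS 30.3, TON 35.3 → max 133.4 km
Only Location 2 has all residuals ≈ 0.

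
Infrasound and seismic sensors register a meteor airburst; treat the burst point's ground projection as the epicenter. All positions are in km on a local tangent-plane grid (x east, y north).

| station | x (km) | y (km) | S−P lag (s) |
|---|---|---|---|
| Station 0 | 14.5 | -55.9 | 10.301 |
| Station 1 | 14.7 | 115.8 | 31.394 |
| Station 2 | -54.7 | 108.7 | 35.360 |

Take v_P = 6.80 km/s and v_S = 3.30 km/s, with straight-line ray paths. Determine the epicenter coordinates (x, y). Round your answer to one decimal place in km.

(77.6, -75.4)

Distance from S−P lag: d = Δt · v_P v_S / (v_P − v_S) = Δt · (6.80·3.30)/(6.80−3.30) ≈ 6.4114·Δt.
So d_Station 0 = 66.04, d_Station 1 = 201.28, d_Station 2 = 226.71 km.
Circle about each station: (x − 14.5)² + (y + 55.9)² = 66.04²; (x − 14.7)² + (y − 115.8)² = 201.28²; (x + 54.7)² + (y − 108.7)² = 226.71².
Subtracting the Station 0 equation from the Station 1 and Station 2 equations removes the quadratic terms:
0.4 x + 343.4 y = -25861.69
-138.4 x + 329.2 y = -35563.42
Solving the 2×2 system: x ≈ 77.6, y ≈ -75.4 km.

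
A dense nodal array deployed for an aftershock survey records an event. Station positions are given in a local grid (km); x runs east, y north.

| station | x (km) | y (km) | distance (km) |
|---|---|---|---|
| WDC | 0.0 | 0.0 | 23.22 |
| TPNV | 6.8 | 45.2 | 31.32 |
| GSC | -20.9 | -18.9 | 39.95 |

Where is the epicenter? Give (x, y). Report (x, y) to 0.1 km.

(-11.8, 20.0)

Circle about each station: x² + y² = 23.22²; (x − 6.8)² + (y − 45.2)² = 31.32²; (x + 20.9)² + (y + 18.9)² = 39.95².
Subtracting the WDC equation from the TPNV and GSC equations removes the quadratic terms:
13.6 x + 90.4 y = 1647.51
-41.8 x − 37.8 y = -262.81
Solving the 2×2 system: x ≈ -11.8, y ≈ 20.0 km.
Check against WDC (with the unrounded x, y): √(x²+y²) = 23.22 ≈ 23.22 km. ✓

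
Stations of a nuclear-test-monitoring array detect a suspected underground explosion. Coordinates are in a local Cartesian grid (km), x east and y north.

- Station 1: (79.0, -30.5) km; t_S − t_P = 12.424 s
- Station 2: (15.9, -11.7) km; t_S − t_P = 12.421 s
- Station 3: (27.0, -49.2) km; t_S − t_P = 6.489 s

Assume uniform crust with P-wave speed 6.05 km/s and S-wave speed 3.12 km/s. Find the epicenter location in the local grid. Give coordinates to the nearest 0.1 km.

Distance from S−P lag: d = Δt · v_P v_S / (v_P − v_S) = Δt · (6.05·3.12)/(6.05−3.12) ≈ 6.4423·Δt.
So d_Station 1 = 80.04, d_Station 2 = 80.02, d_Station 3 = 41.80 km.
Circle about each station: (x − 79.0)² + (y + 30.5)² = 80.04²; (x − 15.9)² + (y + 11.7)² = 80.02²; (x − 27.0)² + (y + 49.2)² = 41.80².
Subtracting the Station 1 equation from the Station 2 and Station 3 equations removes the quadratic terms:
-126.2 x + 37.6 y = -6778.35
-104.0 x − 37.4 y = 637.55
Solving the 2×2 system: x ≈ 26.6, y ≈ -91.0 km.

26.6 km east, -91.0 km north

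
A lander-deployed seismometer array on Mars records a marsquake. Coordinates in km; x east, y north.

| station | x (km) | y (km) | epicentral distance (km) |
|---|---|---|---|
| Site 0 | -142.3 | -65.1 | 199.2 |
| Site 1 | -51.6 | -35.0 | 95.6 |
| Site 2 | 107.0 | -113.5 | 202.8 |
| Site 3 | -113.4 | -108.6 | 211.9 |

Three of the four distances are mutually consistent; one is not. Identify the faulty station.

Site 1

Solve using three stations at a time. Using Site 0, Site 2, Site 3 (subtract circle equations pairwise → linear system) gives (x, y) ≈ (9.3, 64.3).
Distances from that point to each station vs reported:
  Site 0: calculated 199.3 vs reported 199.2 → residual 0.1 km
  Site 1: calculated 116.4 vs reported 95.6 → residual 20.8 km
  Site 2: calculated 202.9 vs reported 202.8 → residual 0.1 km
  Site 3: calculated 212.0 vs reported 211.9 → residual 0.1 km
Site 0, Site 2, Site 3 are mutually consistent (residuals ≈ 0); Site 1 is off by 20.8 km.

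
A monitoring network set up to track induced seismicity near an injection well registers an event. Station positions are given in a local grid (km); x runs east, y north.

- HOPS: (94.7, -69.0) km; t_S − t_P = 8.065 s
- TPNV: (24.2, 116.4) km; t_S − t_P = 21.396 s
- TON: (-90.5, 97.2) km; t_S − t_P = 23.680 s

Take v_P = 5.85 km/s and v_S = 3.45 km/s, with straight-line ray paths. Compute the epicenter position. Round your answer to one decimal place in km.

Distance from S−P lag: d = Δt · v_P v_S / (v_P − v_S) = Δt · (5.85·3.45)/(5.85−3.45) ≈ 8.4094·Δt.
So d_HOPS = 67.82, d_TPNV = 179.93, d_TON = 199.13 km.
Circle about each station: (x − 94.7)² + (y + 69.0)² = 67.82²; (x − 24.2)² + (y − 116.4)² = 179.93²; (x + 90.5)² + (y − 97.2)² = 199.13².
Subtracting pairs of circle equations eliminates x²+y² and gives linear equations (the radical axes):
-141.0 x + 370.8 y = -27369.74
-370.4 x + 332.4 y = -31144.20
Solving the 2×2 system: x ≈ 27.1, y ≈ -63.5 km.

x ≈ 27.1 km, y ≈ -63.5 km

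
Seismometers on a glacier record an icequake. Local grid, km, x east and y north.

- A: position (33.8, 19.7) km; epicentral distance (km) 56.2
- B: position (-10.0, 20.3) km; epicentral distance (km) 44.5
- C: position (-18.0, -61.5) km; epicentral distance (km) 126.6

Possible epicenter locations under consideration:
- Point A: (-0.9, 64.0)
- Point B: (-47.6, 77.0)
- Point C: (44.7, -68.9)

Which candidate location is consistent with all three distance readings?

Point A

For each candidate, compare |candidate − station| to the reported distance:
Point A: residuals A 0.1, B 0.1, C 0.1 → max 0.1 km
Point B: residuals A 43.3, B 23.5, C 15.0 → max 43.3 km
Point C: residuals A 33.1, B 60.1, C 63.5 → max 63.5 km
Only Point A has all residuals ≈ 0.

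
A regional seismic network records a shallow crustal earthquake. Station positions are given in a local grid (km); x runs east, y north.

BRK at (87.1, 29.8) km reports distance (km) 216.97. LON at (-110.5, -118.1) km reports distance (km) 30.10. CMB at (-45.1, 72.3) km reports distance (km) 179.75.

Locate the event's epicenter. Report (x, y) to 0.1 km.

Circle about each station: (x − 87.1)² + (y − 29.8)² = 216.97²; (x + 110.5)² + (y + 118.1)² = 30.10²; (x + 45.1)² + (y − 72.3)² = 179.75².
Subtracting the BRK equation from the LON and CMB equations removes the quadratic terms:
-395.2 x − 295.8 y = 63853.38
-264.4 x + 85.0 y = 13552.77
Solving the 2×2 system: x ≈ -84.4, y ≈ -103.1 km.

(-84.4, -103.1)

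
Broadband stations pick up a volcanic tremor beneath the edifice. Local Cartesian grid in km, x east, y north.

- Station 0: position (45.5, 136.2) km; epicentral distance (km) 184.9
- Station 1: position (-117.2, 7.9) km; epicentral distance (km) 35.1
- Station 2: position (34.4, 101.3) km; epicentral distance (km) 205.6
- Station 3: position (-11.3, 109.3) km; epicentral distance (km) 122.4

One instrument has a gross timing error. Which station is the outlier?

Station 2

Solve using three stations at a time. Using Station 0, Station 1, Station 3 (subtract circle equations pairwise → linear system) gives (x, y) ≈ (-114.2, 42.9).
Distances from that point to each station vs reported:
  Station 0: calculated 184.9 vs reported 184.9 → residual 0.0 km
  Station 1: calculated 35.2 vs reported 35.1 → residual 0.1 km
  Station 2: calculated 159.6 vs reported 205.6 → residual 46.0 km
  Station 3: calculated 122.4 vs reported 122.4 → residual 0.0 km
Station 0, Station 1, Station 3 are mutually consistent (residuals ≈ 0); Station 2 is off by 46.0 km.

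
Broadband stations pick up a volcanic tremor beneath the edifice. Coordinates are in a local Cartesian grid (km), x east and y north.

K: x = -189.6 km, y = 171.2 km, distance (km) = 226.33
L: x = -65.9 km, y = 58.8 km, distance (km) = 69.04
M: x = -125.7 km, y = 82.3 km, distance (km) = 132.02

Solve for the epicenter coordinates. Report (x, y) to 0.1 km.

Circle about each station: (x + 189.6)² + (y − 171.2)² = 226.33²; (x + 65.9)² + (y − 58.8)² = 69.04²; (x + 125.7)² + (y − 82.3)² = 132.02².
Subtracting pairs of circle equations eliminates x²+y² and gives linear equations (the radical axes):
247.4 x − 224.8 y = -10998.60
127.8 x − 177.8 y = -8887.83
Solving the 2×2 system: x ≈ 2.8, y ≈ 52.0 km.
Check against K (with the unrounded x, y): √((x + 189.6)²+(y − 171.2)²) = 226.32 ≈ 226.33 km. ✓

2.8 km east, 52.0 km north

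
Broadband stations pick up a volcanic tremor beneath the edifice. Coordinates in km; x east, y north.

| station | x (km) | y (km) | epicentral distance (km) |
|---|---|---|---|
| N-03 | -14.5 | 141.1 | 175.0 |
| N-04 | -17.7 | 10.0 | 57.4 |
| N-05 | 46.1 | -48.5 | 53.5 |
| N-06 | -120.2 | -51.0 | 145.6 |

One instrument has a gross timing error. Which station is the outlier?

Solve using three stations at a time. Using N-03, N-04, N-06 (subtract circle equations pairwise → linear system) gives (x, y) ≈ (23.8, -29.7).
Distances from that point to each station vs reported:
  N-03: calculated 175.0 vs reported 175.0 → residual 0.0 km
  N-04: calculated 57.4 vs reported 57.4 → residual 0.0 km
  N-05: calculated 29.2 vs reported 53.5 → residual 24.3 km
  N-06: calculated 145.6 vs reported 145.6 → residual 0.0 km
N-03, N-04, N-06 are mutually consistent (residuals ≈ 0); N-05 is off by 24.3 km.

N-05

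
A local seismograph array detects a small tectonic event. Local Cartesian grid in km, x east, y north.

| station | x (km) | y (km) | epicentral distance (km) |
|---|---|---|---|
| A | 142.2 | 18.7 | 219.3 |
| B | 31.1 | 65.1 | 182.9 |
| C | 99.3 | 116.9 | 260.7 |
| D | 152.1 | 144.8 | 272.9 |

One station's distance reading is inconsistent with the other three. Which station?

D

Solve using three stations at a time. Using A, B, C (subtract circle equations pairwise → linear system) gives (x, y) ≈ (-40.0, -103.6).
Distances from that point to each station vs reported:
  A: calculated 219.5 vs reported 219.3 → residual 0.2 km
  B: calculated 183.1 vs reported 182.9 → residual 0.2 km
  C: calculated 260.8 vs reported 260.7 → residual 0.1 km
  D: calculated 314.0 vs reported 272.9 → residual 41.1 km
A, B, C are mutually consistent (residuals ≈ 0); D is off by 41.1 km.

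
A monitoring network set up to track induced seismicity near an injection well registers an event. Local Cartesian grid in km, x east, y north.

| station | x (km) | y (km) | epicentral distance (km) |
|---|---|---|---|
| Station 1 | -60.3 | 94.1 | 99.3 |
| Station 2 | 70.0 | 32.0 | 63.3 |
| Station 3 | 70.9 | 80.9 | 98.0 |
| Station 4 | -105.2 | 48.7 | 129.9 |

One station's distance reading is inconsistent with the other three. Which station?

Solve using three stations at a time. Using Station 2, Station 3, Station 4 (subtract circle equations pairwise → linear system) gives (x, y) ≈ (15.3, 0.2).
Distances from that point to each station vs reported:
  Station 1: calculated 120.5 vs reported 99.3 → residual 21.2 km
  Station 2: calculated 63.3 vs reported 63.3 → residual 0.0 km
  Station 3: calculated 98.0 vs reported 98.0 → residual 0.0 km
  Station 4: calculated 129.9 vs reported 129.9 → residual 0.0 km
Station 2, Station 3, Station 4 are mutually consistent (residuals ≈ 0); Station 1 is off by 21.2 km.

Station 1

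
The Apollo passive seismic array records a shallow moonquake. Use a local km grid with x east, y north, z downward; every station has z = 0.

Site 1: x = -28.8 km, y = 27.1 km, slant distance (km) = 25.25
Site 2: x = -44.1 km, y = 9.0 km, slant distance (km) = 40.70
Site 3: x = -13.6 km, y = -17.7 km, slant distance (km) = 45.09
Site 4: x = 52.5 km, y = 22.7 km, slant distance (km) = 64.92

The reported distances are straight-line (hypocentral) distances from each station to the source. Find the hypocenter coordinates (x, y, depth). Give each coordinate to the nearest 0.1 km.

x ≈ -10.2 km, y ≈ 24.0 km, depth ≈ 16.8 km

Each station gives a sphere (x−x_i)² + (y−y_i)² + z² = d_i² (stations at z=0).
Subtracting the Site 1 sphere from Site 2 and Site 3: z² cancels, leaving linear equations in x and y:
-30.6 x − 36.2 y = -556.97
30.4 x − 89.6 y = -2461.15
Solving: x ≈ -10.200, y ≈ 24.008 km (keep extra digits for the depth step; rounded: -10.2, 24.0).
Then from the Site 1 sphere: z² = 25.25² − (x + 28.8)² − (y − 27.1)² with x = -10.200, y = 24.008, so z ≈ 16.794 ≈ 16.8 km.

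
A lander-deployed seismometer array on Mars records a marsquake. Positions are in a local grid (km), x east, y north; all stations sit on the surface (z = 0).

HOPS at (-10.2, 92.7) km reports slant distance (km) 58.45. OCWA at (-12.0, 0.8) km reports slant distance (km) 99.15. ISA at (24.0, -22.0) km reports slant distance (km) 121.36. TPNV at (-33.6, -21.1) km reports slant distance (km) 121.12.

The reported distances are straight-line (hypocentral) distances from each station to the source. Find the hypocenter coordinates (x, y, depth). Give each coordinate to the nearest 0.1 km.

x ≈ -3.7 km, y ≈ 81.5 km, depth ≈ 57.0 km

Each station gives a sphere (x−x_i)² + (y−y_i)² + z² = d_i² (stations at z=0).
Subtracting the HOPS sphere from OCWA and ISA: z² cancels, leaving linear equations in x and y:
-3.6 x − 183.8 y = -14967.01
68.4 x − 229.4 y = -18949.18
Solving: x ≈ -3.689, y ≈ 81.503 km (keep extra digits for the depth step; rounded: -3.7, 81.5).
Then from the HOPS sphere: z² = 58.45² − (x + 10.2)² − (y − 92.7)² with x = -3.689, y = 81.503, so z ≈ 56.997 ≈ 57.0 km.
Check against TPNV (with the unrounded solution): distance 121.12 ≈ 121.12 km. ✓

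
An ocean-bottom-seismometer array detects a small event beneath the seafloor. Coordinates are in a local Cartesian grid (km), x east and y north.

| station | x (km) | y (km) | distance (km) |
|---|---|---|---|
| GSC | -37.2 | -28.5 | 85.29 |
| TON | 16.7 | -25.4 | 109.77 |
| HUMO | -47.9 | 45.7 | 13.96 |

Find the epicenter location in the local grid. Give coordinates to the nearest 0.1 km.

Circle about each station: (x + 37.2)² + (y + 28.5)² = 85.29²; (x − 16.7)² + (y + 25.4)² = 109.77²; (x + 47.9)² + (y − 45.7)² = 13.96².
Subtracting pairs of circle equations eliminates x²+y² and gives linear equations (the radical axes):
107.8 x + 6.2 y = -6047.11
-21.4 x + 148.4 y = 9266.31
Solving the 2×2 system: x ≈ -59.2, y ≈ 53.9 km.
Check against GSC (with the unrounded x, y): √((x + 37.2)²+(y + 28.5)²) = 85.29 ≈ 85.29 km. ✓

x ≈ -59.2 km, y ≈ 53.9 km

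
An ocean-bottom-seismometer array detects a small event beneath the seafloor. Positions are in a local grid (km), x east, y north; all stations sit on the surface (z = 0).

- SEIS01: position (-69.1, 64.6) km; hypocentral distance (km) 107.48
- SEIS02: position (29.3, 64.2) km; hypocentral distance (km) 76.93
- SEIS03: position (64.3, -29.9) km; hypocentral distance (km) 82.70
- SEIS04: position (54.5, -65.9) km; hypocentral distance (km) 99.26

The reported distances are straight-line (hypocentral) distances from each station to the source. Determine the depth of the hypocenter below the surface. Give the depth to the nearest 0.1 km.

depth ≈ 48.0 km

Each station gives a sphere (x−x_i)² + (y−y_i)² + z² = d_i² (stations at z=0).
Subtracting the SEIS01 sphere from SEIS02 and SEIS03: z² cancels, leaving linear equations in x and y:
196.8 x − 0.8 y = 1665.89
266.8 x − 189.0 y = 793.19
Solving: x ≈ 8.497, y ≈ 7.797 km (keep extra digits for the depth step; rounded: 8.5, 7.8).
Then from the SEIS01 sphere: z² = 107.48² − (x + 69.1)² − (y − 64.6)² with x = 8.497, y = 7.797, so z ≈ 48.001 ≈ 48.0 km.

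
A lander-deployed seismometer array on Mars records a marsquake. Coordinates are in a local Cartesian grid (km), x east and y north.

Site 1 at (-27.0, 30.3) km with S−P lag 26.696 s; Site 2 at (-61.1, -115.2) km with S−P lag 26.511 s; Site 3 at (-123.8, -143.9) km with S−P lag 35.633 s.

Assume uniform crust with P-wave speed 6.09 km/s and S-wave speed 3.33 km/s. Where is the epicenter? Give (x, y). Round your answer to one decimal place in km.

x ≈ 131.4 km, y ≈ -85.4 km

Distance from S−P lag: d = Δt · v_P v_S / (v_P − v_S) = Δt · (6.09·3.33)/(6.09−3.33) ≈ 7.3477·Δt.
So d_Site 1 = 196.15, d_Site 2 = 194.80, d_Site 3 = 261.82 km.
Circle about each station: (x + 27.0)² + (y − 30.3)² = 196.15²; (x + 61.1)² + (y + 115.2)² = 194.80²; (x + 123.8)² + (y + 143.9)² = 261.82².
Subtracting the Site 1 equation from the Site 2 and Site 3 equations removes the quadratic terms:
-68.2 x − 291.0 y = 15884.94
-193.6 x − 348.4 y = 4311.67
Solving the 2×2 system: x ≈ 131.4, y ≈ -85.4 km.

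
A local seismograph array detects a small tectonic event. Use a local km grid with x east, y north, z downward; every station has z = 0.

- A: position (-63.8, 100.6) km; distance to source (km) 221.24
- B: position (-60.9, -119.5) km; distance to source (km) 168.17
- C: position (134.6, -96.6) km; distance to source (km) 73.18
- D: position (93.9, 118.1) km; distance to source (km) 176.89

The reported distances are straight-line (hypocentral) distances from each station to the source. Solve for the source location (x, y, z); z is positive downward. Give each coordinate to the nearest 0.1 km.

x ≈ 89.2 km, y ≈ -54.4 km, depth ≈ 38.9 km

Each station gives a sphere (x−x_i)² + (y−y_i)² + z² = d_i² (stations at z=0).
Subtracting the A sphere from B and C: z² cancels, leaving linear equations in x and y:
5.8 x − 440.2 y = 24464.25
396.8 x − 394.4 y = 56849.75
Solving: x ≈ 89.200, y ≈ -54.400 km (keep extra digits for the depth step; rounded: 89.2, -54.4).
Then from the A sphere: z² = 221.24² − (x + 63.8)² − (y − 100.6)² with x = 89.200, y = -54.400, so z ≈ 38.899 ≈ 38.9 km.
Check against D (with the unrounded solution): distance 176.89 ≈ 176.89 km. ✓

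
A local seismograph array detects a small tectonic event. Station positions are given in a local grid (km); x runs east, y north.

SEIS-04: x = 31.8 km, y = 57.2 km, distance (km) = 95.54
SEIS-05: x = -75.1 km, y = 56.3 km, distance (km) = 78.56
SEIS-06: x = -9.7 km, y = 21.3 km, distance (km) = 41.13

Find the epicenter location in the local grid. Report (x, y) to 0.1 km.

(-34.9, -11.2)

Circle about each station: (x − 31.8)² + (y − 57.2)² = 95.54²; (x + 75.1)² + (y − 56.3)² = 78.56²; (x + 9.7)² + (y − 21.3)² = 41.13².
Subtracting pairs of circle equations eliminates x²+y² and gives linear equations (the radical axes):
-213.8 x − 1.8 y = 7482.84
-83.0 x − 71.8 y = 3700.91
Solving the 2×2 system: x ≈ -34.9, y ≈ -11.2 km.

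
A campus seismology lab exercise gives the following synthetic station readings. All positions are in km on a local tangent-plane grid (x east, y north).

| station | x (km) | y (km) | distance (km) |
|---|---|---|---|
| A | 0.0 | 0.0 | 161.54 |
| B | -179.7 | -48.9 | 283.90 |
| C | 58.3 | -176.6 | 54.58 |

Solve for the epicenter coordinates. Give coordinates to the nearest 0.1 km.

(91.4, -133.2)

Circle about each station: x² + y² = 161.54²; (x + 179.7)² + (y + 48.9)² = 283.90²; (x − 58.3)² + (y + 176.6)² = 54.58².
Subtracting the A equation from the B and C equations removes the quadratic terms:
-359.4 x − 97.8 y = -19820.74
116.6 x − 353.2 y = 57702.65
Solving the 2×2 system: x ≈ 91.4, y ≈ -133.2 km.
Check against A (with the unrounded x, y): √(x²+y²) = 161.54 ≈ 161.54 km. ✓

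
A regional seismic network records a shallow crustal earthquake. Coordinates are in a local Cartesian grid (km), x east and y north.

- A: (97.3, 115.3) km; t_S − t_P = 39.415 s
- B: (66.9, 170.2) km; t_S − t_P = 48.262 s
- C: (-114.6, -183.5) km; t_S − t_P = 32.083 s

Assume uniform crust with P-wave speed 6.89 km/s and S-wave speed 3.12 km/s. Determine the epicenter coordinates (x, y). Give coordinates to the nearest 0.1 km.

Distance from S−P lag: d = Δt · v_P v_S / (v_P − v_S) = Δt · (6.89·3.12)/(6.89−3.12) ≈ 5.7021·Δt.
So d_A = 224.75, d_B = 275.19, d_C = 182.94 km.
Circle about each station: (x − 97.3)² + (y − 115.3)² = 224.75²; (x − 66.9)² + (y − 170.2)² = 275.19²; (x + 114.6)² + (y + 183.5)² = 182.94².
Subtracting the A equation from the B and C equations removes the quadratic terms:
-60.8 x + 109.8 y = -14534.70
-423.8 x − 597.6 y = 41089.55
Solving the 2×2 system: x ≈ 50.4, y ≈ -104.5 km.

(50.4, -104.5)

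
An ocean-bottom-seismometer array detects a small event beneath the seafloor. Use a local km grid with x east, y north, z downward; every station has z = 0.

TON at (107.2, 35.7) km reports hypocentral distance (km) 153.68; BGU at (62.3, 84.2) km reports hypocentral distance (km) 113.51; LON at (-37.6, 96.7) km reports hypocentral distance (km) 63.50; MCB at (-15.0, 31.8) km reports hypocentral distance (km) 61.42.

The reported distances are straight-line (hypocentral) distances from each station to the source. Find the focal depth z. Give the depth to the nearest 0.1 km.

depth ≈ 51.0 km

Each station gives a sphere (x−x_i)² + (y−y_i)² + z² = d_i² (stations at z=0).
Subtracting the TON sphere from BGU and LON: z² cancels, leaving linear equations in x and y:
-89.8 x + 97.0 y = 8937.62
-289.6 x + 122.0 y = 17583.61
Solving: x ≈ -35.903, y ≈ 58.902 km (keep extra digits for the depth step; rounded: -35.9, 58.9).
Then from the TON sphere: z² = 153.68² − (x − 107.2)² − (y − 35.7)² with x = -35.903, y = 58.902, so z ≈ 50.997 ≈ 51.0 km.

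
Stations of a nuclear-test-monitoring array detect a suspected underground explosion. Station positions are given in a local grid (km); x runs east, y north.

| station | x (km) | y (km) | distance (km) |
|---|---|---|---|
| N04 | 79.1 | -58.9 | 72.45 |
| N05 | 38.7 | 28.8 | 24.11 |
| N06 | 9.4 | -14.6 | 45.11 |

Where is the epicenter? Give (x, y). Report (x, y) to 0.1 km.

(49.0, 7.0)

Circle about each station: (x − 79.1)² + (y + 58.9)² = 72.45²; (x − 38.7)² + (y − 28.8)² = 24.11²; (x − 9.4)² + (y + 14.6)² = 45.11².
Subtracting the N04 equation from the N05 and N06 equations removes the quadratic terms:
-80.8 x + 175.4 y = -2731.18
-139.4 x + 88.6 y = -6210.41
Solving the 2×2 system: x ≈ 49.0, y ≈ 7.0 km.
Check against N04 (with the unrounded x, y): √((x − 79.1)²+(y + 58.9)²) = 72.45 ≈ 72.45 km. ✓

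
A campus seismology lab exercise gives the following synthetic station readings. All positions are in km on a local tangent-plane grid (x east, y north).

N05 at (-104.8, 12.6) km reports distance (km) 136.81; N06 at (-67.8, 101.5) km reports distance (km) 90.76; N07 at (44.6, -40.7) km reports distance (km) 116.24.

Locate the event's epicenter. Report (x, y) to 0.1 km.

Circle about each station: (x + 104.8)² + (y − 12.6)² = 136.81²; (x + 67.8)² + (y − 101.5)² = 90.76²; (x − 44.6)² + (y + 40.7)² = 116.24².
Subtracting the N05 equation from the N06 and N07 equations removes the quadratic terms:
74.0 x + 177.8 y = 14236.89
298.8 x − 106.6 y = -2290.91
Solving the 2×2 system: x ≈ 18.2, y ≈ 72.5 km.

(18.2, 72.5)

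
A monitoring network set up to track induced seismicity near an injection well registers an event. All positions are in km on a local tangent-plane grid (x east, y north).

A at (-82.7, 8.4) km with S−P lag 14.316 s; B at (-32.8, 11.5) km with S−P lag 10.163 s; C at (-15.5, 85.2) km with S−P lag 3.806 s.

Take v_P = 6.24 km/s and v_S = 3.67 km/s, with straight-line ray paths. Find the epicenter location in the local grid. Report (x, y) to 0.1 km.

Distance from S−P lag: d = Δt · v_P v_S / (v_P − v_S) = Δt · (6.24·3.67)/(6.24−3.67) ≈ 8.9108·Δt.
So d_A = 127.57, d_B = 90.56, d_C = 33.91 km.
Circle about each station: (x + 82.7)² + (y − 8.4)² = 127.57²; (x + 32.8)² + (y − 11.5)² = 90.56²; (x + 15.5)² + (y − 85.2)² = 33.91².
Subtracting pairs of circle equations eliminates x²+y² and gives linear equations (the radical axes):
99.8 x + 6.2 y = 2371.23
134.4 x + 153.6 y = 15713.66
Solving the 2×2 system: x ≈ 18.4, y ≈ 86.2 km.
Check against A (with the unrounded x, y): √((x + 82.7)²+(y − 8.4)²) = 127.57 ≈ 127.57 km. ✓

18.4 km east, 86.2 km north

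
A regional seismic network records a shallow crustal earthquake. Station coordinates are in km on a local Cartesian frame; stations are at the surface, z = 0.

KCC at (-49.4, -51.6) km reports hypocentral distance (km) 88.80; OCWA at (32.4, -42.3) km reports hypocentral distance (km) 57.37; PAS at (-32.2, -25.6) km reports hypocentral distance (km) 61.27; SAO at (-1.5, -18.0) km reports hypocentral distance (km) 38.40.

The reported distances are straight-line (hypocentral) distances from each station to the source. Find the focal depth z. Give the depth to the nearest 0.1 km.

Each station gives a sphere (x−x_i)² + (y−y_i)² + z² = d_i² (stations at z=0).
Subtracting the KCC sphere from OCWA and PAS: z² cancels, leaving linear equations in x and y:
163.6 x + 18.6 y = 2330.25
34.4 x + 52.0 y = 720.71
Solving: x ≈ 13.698, y ≈ 4.798 km (keep extra digits for the depth step; rounded: 13.7, 4.8).
Then from the KCC sphere: z² = 88.80² − (x + 49.4)² − (y + 51.6)² with x = 13.698, y = 4.798, so z ≈ 26.895 ≈ 26.9 km.

26.9 km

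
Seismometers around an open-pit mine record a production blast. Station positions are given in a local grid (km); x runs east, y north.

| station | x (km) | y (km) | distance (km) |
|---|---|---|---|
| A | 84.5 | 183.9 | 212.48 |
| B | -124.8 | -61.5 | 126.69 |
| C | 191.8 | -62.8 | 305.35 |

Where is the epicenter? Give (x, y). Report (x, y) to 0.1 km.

Circle about each station: (x − 84.5)² + (y − 183.9)² = 212.48²; (x + 124.8)² + (y + 61.5)² = 126.69²; (x − 191.8)² + (y + 62.8)² = 305.35².
Subtracting pairs of circle equations eliminates x²+y² and gives linear equations (the radical axes):
-418.6 x − 490.8 y = 7495.22
214.6 x − 493.4 y = -48319.25
Solving the 2×2 system: x ≈ -87.9, y ≈ 59.7 km.
Check against A (with the unrounded x, y): √((x − 84.5)²+(y − 183.9)²) = 212.48 ≈ 212.48 km. ✓

x ≈ -87.9 km, y ≈ 59.7 km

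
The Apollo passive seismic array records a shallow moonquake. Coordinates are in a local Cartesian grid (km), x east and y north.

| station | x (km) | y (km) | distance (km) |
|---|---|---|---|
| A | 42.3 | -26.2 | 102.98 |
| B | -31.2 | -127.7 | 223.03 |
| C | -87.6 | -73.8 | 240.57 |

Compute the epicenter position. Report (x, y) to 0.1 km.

132.1 km east, 24.2 km north

Circle about each station: (x − 42.3)² + (y + 26.2)² = 102.98²; (x + 31.2)² + (y + 127.7)² = 223.03²; (x + 87.6)² + (y + 73.8)² = 240.57².
Subtracting pairs of circle equations eliminates x²+y² and gives linear equations (the radical axes):
-147.0 x − 203.0 y = -24332.50
-259.8 x − 95.2 y = -36624.57
Solving the 2×2 system: x ≈ 132.1, y ≈ 24.2 km.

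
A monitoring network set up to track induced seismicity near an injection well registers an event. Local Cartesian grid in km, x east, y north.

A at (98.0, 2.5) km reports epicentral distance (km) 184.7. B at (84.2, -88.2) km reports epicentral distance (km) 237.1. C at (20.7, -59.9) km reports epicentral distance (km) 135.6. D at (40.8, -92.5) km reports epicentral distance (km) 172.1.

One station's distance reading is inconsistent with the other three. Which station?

Solve using three stations at a time. Using A, C, D (subtract circle equations pairwise → linear system) gives (x, y) ≈ (-85.3, 24.5).
Distances from that point to each station vs reported:
  A: calculated 184.6 vs reported 184.7 → residual 0.1 km
  B: calculated 203.6 vs reported 237.1 → residual 33.5 km
  C: calculated 135.5 vs reported 135.6 → residual 0.1 km
  D: calculated 172.0 vs reported 172.1 → residual 0.1 km
A, C, D are mutually consistent (residuals ≈ 0); B is off by 33.5 km.

B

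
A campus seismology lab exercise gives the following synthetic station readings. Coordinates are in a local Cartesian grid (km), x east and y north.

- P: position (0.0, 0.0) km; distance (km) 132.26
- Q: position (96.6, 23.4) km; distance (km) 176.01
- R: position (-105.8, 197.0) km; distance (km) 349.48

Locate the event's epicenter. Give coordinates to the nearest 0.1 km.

Circle about each station: x² + y² = 132.26²; (x − 96.6)² + (y − 23.4)² = 176.01²; (x + 105.8)² + (y − 197.0)² = 349.48².
Subtracting the P equation from the Q and R equations removes the quadratic terms:
193.2 x + 46.8 y = -3607.69
-211.6 x + 394.0 y = -54640.92
Solving the 2×2 system: x ≈ 13.2, y ≈ -131.6 km.

x ≈ 13.2 km, y ≈ -131.6 km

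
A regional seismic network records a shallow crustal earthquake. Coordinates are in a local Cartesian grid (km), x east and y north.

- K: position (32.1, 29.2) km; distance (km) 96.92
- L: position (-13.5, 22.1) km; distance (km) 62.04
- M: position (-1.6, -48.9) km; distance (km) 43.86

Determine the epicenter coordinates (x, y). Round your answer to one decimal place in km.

-42.4 km east, -32.8 km north

Circle about each station: (x − 32.1)² + (y − 29.2)² = 96.92²; (x + 13.5)² + (y − 22.1)² = 62.04²; (x + 1.6)² + (y + 48.9)² = 43.86².
Subtracting pairs of circle equations eliminates x²+y² and gives linear equations (the radical axes):
-91.2 x − 14.2 y = 4332.13
-67.4 x − 156.2 y = 7980.51
Solving the 2×2 system: x ≈ -42.4, y ≈ -32.8 km.
Check against K (with the unrounded x, y): √((x − 32.1)²+(y − 29.2)²) = 96.92 ≈ 96.92 km. ✓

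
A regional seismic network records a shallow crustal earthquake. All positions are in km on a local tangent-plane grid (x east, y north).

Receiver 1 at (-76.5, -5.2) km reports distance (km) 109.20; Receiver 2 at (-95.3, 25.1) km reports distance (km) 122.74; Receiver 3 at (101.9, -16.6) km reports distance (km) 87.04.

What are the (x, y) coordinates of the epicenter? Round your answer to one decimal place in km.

Circle about each station: (x + 76.5)² + (y + 5.2)² = 109.20²; (x + 95.3)² + (y − 25.1)² = 122.74²; (x − 101.9)² + (y + 16.6)² = 87.04².
Subtracting pairs of circle equations eliminates x²+y² and gives linear equations (the radical axes):
-37.6 x + 60.6 y = 692.34
356.8 x − 22.8 y = 9128.56
Solving the 2×2 system: x ≈ 27.4, y ≈ 28.4 km.

(27.4, 28.4)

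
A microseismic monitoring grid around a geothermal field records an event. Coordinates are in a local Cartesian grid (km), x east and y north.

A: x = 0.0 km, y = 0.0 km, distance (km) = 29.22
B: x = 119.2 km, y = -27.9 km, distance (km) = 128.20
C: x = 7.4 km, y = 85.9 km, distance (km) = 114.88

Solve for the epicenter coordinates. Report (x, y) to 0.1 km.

Circle about each station: x² + y² = 29.22²; (x − 119.2)² + (y + 27.9)² = 128.20²; (x − 7.4)² + (y − 85.9)² = 114.88².
Subtracting pairs of circle equations eliminates x²+y² and gives linear equations (the radical axes):
238.4 x − 55.8 y = -594.38
14.8 x + 171.8 y = -4910.04
Solving the 2×2 system: x ≈ -9.0, y ≈ -27.8 km.

(-9.0, -27.8)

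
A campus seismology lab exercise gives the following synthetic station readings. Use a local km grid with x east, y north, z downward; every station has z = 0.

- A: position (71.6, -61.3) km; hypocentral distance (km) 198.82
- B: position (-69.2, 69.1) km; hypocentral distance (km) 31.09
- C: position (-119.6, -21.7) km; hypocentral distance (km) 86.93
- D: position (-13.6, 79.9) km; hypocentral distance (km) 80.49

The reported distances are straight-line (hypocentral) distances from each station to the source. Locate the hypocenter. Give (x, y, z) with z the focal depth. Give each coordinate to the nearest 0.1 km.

x ≈ -87.4 km, y ≈ 56.1 km, depth ≈ 21.6 km

Each station gives a sphere (x−x_i)² + (y−y_i)² + z² = d_i² (stations at z=0).
Subtracting the A sphere from B and C: z² cancels, leaving linear equations in x and y:
-281.6 x + 260.8 y = 39242.00
-382.4 x + 79.2 y = 37863.37
Solving: x ≈ -87.396, y ≈ 56.102 km (keep extra digits for the depth step; rounded: -87.4, 56.1).
Then from the A sphere: z² = 198.82² − (x − 71.6)² − (y + 61.3)² with x = -87.396, y = 56.102, so z ≈ 21.597 ≈ 21.6 km.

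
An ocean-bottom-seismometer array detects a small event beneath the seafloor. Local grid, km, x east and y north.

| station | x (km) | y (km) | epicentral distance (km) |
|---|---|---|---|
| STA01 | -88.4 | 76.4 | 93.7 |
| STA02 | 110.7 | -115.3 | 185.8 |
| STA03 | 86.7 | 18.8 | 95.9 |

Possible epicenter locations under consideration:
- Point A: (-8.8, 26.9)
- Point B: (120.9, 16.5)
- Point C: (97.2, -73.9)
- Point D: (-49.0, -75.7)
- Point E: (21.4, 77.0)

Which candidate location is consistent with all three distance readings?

Point A

For each candidate, compare |candidate − station| to the reported distance:
Point A: residuals STA01 0.0, STA02 0.1, STA03 0.1 → max 0.1 km
Point B: residuals STA01 124.0, STA02 53.6, STA03 61.6 → max 124.0 km
Point C: residuals STA01 145.1, STA02 142.3, STA03 2.6 → max 145.1 km
Point D: residuals STA01 63.4, STA02 21.3, STA03 69.5 → max 69.5 km
Point E: residuals STA01 16.1, STA02 26.2, STA03 8.4 → max 26.2 km
Only Point A has all residuals ≈ 0.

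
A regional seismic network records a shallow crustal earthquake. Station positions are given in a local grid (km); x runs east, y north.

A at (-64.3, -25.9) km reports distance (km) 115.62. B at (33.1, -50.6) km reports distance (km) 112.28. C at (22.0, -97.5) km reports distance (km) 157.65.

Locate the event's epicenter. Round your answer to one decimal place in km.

Circle about each station: (x + 64.3)² + (y + 25.9)² = 115.62²; (x − 33.1)² + (y + 50.6)² = 112.28²; (x − 22.0)² + (y + 97.5)² = 157.65².
Subtracting pairs of circle equations eliminates x²+y² and gives linear equations (the radical axes):
194.8 x − 49.4 y = -388.14
172.6 x − 143.2 y = -6300.59
Solving the 2×2 system: x ≈ 13.2, y ≈ 59.9 km.

(13.2, 59.9)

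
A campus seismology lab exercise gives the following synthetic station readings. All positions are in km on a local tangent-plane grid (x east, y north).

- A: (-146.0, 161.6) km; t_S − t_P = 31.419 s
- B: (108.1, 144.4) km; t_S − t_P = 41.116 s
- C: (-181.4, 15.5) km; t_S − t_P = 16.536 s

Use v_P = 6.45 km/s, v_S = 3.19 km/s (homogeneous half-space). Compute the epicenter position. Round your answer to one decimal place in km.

x ≈ -86.3 km, y ≈ -27.5 km

Distance from S−P lag: d = Δt · v_P v_S / (v_P − v_S) = Δt · (6.45·3.19)/(6.45−3.19) ≈ 6.3115·Δt.
So d_A = 198.30, d_B = 259.50, d_C = 104.37 km.
Circle about each station: (x + 146.0)² + (y − 161.6)² = 198.30²; (x − 108.1)² + (y − 144.4)² = 259.50²; (x + 181.4)² + (y − 15.5)² = 104.37².
Subtracting pairs of circle equations eliminates x²+y² and gives linear equations (the radical axes):
508.2 x − 34.4 y = -42910.95
-70.8 x − 292.2 y = 14145.44
Solving the 2×2 system: x ≈ -86.3, y ≈ -27.5 km.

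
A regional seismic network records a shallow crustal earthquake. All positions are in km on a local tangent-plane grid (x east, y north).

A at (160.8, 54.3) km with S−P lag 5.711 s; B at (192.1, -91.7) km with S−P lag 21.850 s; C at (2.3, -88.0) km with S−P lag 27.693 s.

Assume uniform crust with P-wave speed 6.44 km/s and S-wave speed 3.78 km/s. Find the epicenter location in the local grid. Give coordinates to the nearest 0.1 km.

x ≈ 164.9 km, y ≈ 106.4 km

Distance from S−P lag: d = Δt · v_P v_S / (v_P − v_S) = Δt · (6.44·3.78)/(6.44−3.78) ≈ 9.1516·Δt.
So d_A = 52.26, d_B = 199.96, d_C = 253.43 km.
Circle about each station: (x − 160.8)² + (y − 54.3)² = 52.26²; (x − 192.1)² + (y + 91.7)² = 199.96²; (x − 2.3)² + (y + 88.0)² = 253.43².
Subtracting the A equation from the B and C equations removes the quadratic terms:
62.6 x − 292.0 y = -20746.72
-317.0 x − 284.6 y = -82551.50
Solving the 2×2 system: x ≈ 164.9, y ≈ 106.4 km.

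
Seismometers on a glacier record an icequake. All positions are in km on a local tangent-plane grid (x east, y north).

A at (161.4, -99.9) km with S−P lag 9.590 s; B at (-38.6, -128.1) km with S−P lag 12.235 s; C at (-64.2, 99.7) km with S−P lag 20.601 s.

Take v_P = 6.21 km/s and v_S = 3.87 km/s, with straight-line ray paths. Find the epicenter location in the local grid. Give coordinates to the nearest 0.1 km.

Distance from S−P lag: d = Δt · v_P v_S / (v_P − v_S) = Δt · (6.21·3.87)/(6.21−3.87) ≈ 10.2704·Δt.
So d_A = 98.49, d_B = 125.66, d_C = 211.58 km.
Circle about each station: (x − 161.4)² + (y + 99.9)² = 98.49²; (x + 38.6)² + (y + 128.1)² = 125.66²; (x + 64.2)² + (y − 99.7)² = 211.58².
Subtracting pairs of circle equations eliminates x²+y² and gives linear equations (the radical axes):
-400.0 x − 56.4 y = -24220.56
-451.2 x + 399.2 y = -57034.06
Solving the 2×2 system: x ≈ 69.6, y ≈ -64.2 km.
Check against A (with the unrounded x, y): √((x − 161.4)²+(y + 99.9)²) = 98.49 ≈ 98.49 km. ✓

(69.6, -64.2)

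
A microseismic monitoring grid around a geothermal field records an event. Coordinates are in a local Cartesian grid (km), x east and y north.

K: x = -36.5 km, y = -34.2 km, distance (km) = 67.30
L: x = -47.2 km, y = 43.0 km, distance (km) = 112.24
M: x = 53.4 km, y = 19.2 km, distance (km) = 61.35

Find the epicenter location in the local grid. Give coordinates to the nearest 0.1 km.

Circle about each station: (x + 36.5)² + (y + 34.2)² = 67.30²; (x + 47.2)² + (y − 43.0)² = 112.24²; (x − 53.4)² + (y − 19.2)² = 61.35².
Subtracting the K equation from the L and M equations removes the quadratic terms:
-21.4 x + 154.4 y = -6493.58
179.8 x + 106.8 y = 1483.78
Solving the 2×2 system: x ≈ 30.7, y ≈ -37.8 km.

x ≈ 30.7 km, y ≈ -37.8 km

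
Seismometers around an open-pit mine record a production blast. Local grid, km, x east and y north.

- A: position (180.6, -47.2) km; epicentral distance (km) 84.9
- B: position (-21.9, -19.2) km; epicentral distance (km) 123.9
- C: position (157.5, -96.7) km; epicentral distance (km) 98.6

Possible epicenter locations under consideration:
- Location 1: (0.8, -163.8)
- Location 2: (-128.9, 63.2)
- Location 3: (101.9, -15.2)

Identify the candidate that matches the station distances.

Location 3

For each candidate, compare |candidate − station| to the reported distance:
Location 1: residuals A 129.4, B 22.5, C 71.9 → max 129.4 km
Location 2: residuals A 243.7, B 11.2, C 229.4 → max 243.7 km
Location 3: residuals A 0.1, B 0.0, C 0.1 → max 0.1 km
Only Location 3 has all residuals ≈ 0.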